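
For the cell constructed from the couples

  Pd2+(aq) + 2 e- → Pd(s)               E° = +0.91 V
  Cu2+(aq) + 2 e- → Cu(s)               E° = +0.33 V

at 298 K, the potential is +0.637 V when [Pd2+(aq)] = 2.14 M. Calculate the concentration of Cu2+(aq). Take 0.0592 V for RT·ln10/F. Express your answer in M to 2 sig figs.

Pd²⁺/Pd is the cathode (higher E°); E°cell = +0.91 − (+0.33) = +0.58 V with n = 2.
Rearranging E = E° − (0.0592/n)·log Q gives log Q = 2(+0.58 − (+0.637))/0.0592 = −1.926.
Balancing electrons gives Pd2+(aq) + Cu(s) → Pd(s) + Cu2+(aq); thus Q = [Cu2+(aq)] / [Pd2+(aq)].
Solving for the unknown gives log [Cu2+(aq)] = −1.596, so [Cu2+(aq)] ≈ 0.025 M.

0.025 M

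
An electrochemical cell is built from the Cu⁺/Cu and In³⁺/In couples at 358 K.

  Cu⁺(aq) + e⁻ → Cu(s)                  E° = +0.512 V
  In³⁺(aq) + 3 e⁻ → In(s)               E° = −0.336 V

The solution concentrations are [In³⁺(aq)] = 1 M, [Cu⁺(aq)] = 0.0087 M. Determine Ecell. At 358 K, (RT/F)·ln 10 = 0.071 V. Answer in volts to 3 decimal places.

Cu⁺/Cu is reduced (cathode, E° = +0.512 V) and In³⁺/In is oxidized (anode).
E°cell = E°cat − E°an = +0.512 − (−0.336) = +0.848 V; n = 3.
For the overall reaction 3 Cu⁺(aq) + In(s) → 3 Cu(s) + In³⁺(aq), Q = [In³⁺(aq)] / [Cu⁺(aq)]^3 = 1.52×10^6, giving log Q = 6.181.
Applying E = E° − (RT ln10/nF)·log Q gives +0.848 − (0.071/3)(6.181) = +0.702 V.

+0.702 V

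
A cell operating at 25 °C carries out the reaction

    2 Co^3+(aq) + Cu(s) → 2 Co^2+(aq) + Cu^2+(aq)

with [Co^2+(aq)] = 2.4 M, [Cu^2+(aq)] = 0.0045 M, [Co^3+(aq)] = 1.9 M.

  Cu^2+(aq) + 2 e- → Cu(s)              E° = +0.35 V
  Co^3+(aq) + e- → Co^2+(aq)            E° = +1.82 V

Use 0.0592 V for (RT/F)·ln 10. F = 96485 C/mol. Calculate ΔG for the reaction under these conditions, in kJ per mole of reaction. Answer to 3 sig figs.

−296 kJ/mol

E°cell = +1.82 − (+0.35) = +1.47 V; the balanced reaction transfers n = 2 electrons.
Here Q = ([Co^2+(aq)]^2·[Cu^2+(aq)]) / [Co^3+(aq)]^2 = 0.00718 (log Q = −2.144), giving E = +1.47 − (0.0592/2)·(−2.144) = +1.5335 V.
ΔG = −nFE = −(2)(96485)(+1.5335) J/mol = −296 kJ/mol.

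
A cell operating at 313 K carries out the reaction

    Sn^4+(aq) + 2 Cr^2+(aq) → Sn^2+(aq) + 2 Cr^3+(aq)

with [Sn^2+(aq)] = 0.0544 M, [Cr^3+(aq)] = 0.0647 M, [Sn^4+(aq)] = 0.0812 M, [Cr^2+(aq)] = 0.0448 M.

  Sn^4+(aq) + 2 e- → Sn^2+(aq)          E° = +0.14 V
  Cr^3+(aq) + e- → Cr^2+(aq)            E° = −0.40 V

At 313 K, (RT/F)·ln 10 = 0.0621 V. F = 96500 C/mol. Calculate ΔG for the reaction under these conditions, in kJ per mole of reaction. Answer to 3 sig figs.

E°cell = +0.14 − (−0.40) = +0.54 V; the balanced reaction transfers n = 2 electrons.
Here Q = ([Sn^2+(aq)]·[Cr^3+(aq)]^2) / ([Sn^4+(aq)]·[Cr^2+(aq)]^2) = 1.4 (log Q = 0.145), giving E = +0.54 − (0.0621/2)·(0.145) = +0.5355 V.
Finally ΔG = −nFE = −(2)(96500 C/mol)(+0.5355 V) = −103 kJ/mol.

−103 kJ/mol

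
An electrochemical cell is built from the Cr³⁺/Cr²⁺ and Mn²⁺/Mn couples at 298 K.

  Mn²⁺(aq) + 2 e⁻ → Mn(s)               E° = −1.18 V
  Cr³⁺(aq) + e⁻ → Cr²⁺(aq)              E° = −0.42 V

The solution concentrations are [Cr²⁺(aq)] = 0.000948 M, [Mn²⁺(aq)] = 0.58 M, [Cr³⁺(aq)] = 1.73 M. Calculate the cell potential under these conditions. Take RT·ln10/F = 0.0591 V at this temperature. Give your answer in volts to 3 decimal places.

+0.960 V

Cr³⁺/Cr²⁺ is reduced (cathode, E° = −0.42 V) and Mn²⁺/Mn is oxidized (anode).
E°cell = −0.42 − (−1.18) = +0.76 V, with n = 2 electrons transferred.
For the overall reaction 2 Cr³⁺(aq) + Mn(s) → 2 Cr²⁺(aq) + Mn²⁺(aq), Q = ([Cr²⁺(aq)]^2·[Mn²⁺(aq)]) / [Cr³⁺(aq)]^2 = 1.74×10^−7, giving log Q = −6.759.
Applying E = E° − (RT ln10/nF)·log Q gives +0.76 − (0.0591/2)(−6.759) = +0.960 V.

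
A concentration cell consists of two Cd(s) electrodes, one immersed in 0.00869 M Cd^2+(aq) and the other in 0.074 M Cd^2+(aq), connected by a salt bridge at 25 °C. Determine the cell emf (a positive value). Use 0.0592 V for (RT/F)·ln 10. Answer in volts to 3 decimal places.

For a concentration cell E°cell = 0, since both electrodes use the same couple.
The compartment with the higher Cd^2+(aq) concentration (0.074 M) acts as the cathode; ions are reduced there and produced at the dilute (0.00869 M) anode.
With n = 2, Ecell = −(0.0592/2)·log([dilute]/[conc]) = −(0.0592/2)·log(0.00869/0.074) = +0.028 V.

0.028 V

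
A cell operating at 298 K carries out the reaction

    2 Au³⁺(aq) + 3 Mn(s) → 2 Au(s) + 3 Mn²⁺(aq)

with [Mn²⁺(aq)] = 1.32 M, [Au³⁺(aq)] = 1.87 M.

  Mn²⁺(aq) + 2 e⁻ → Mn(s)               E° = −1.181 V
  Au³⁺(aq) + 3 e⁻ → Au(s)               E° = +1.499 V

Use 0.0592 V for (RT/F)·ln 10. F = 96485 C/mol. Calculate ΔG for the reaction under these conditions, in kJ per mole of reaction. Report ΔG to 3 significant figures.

With Au³⁺/Au reduced at the cathode, E°cell = +1.499 − (−1.181) = +2.680 V and n = 6.
The reaction quotient is [Mn²⁺(aq)]^3 / [Au³⁺(aq)]^2 = 0.658; by Nernst, E = +2.680 − (0.0592/6)(−0.182) = +2.6818 V.
Then ΔG = −nFE = −6 × 96485 × +2.6818 J/mol = −1550 kJ/mol.

−1550 kJ/mol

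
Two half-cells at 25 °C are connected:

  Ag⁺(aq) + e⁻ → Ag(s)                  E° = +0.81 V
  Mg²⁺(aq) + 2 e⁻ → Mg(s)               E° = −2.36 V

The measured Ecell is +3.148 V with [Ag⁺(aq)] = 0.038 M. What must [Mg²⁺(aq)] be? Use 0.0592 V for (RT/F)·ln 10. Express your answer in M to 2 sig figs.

The Ag⁺/Ag couple has the larger reduction potential, so it is the cathode: E°cell = +0.81 − (−2.36) = +3.17 V and n = 2.
Rearranging E = E° − (0.0592/n)·log Q gives log Q = 2(+3.17 − (+3.148))/0.0592 = 0.743.
Balancing electrons gives 2 Ag⁺(aq) + Mg(s) → 2 Ag(s) + Mg²⁺(aq); thus Q = [Mg²⁺(aq)] / [Ag⁺(aq)]^2.
Substituting the known concentrations and solving, log [Mg²⁺(aq)] = −2.097 and [Mg²⁺(aq)] = 0.0080 M.

0.0080 M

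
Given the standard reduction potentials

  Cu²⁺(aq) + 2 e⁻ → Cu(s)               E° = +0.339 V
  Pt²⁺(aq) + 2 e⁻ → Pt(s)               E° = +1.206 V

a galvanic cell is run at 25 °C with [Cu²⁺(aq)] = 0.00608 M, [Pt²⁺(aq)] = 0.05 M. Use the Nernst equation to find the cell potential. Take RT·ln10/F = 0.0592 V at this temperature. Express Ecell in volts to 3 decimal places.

The Pt²⁺/Pt couple has the more positive E°, so it is the cathode; Cu²⁺/Cu is the anode.
The standard potential is +1.206 − (+0.339) = +0.867 V and the balanced reaction transfers n = 2 electrons.
Balancing gives Pt²⁺(aq) + Cu(s) → Pt(s) + Cu²⁺(aq); hence Q = [Cu²⁺(aq)] / [Pt²⁺(aq)] = 0.122 (log Q = −0.915).
E = E° − (0.0592/n)·log Q = +0.867 − (0.0592/2)(−0.915) = +0.894 V.

+0.894 V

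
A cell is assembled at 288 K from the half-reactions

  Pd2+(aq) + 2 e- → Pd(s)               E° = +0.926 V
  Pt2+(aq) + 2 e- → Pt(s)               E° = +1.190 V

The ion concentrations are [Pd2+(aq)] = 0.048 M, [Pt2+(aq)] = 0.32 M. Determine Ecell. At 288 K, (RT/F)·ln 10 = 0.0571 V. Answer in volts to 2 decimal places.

Since E°(Pt²⁺/Pt) > E°(Pd²⁺/Pd), Pt²⁺/Pt serves as the cathode.
E°cell = +1.190 − (+0.926) = +0.264 V, with n = 2 electrons transferred.
The balanced reaction is Pt2+(aq) + Pd(s) → Pt(s) + Pd2+(aq), so Q = [Pd2+(aq)] / [Pt2+(aq)] = 0.15 and log Q = −0.824.
Applying E = E° − (RT ln10/nF)·log Q gives +0.264 − (0.0571/2)(−0.824) = +0.29 V.

+0.29 V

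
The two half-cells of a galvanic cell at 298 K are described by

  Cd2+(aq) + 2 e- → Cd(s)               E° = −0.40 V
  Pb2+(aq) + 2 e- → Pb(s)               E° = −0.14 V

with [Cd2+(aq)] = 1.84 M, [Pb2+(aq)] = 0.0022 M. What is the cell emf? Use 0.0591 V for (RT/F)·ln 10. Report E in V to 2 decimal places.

Since E°(Pb²⁺/Pb) > E°(Cd²⁺/Cd), Pb²⁺/Pb serves as the cathode.
E°cell = E°cat − E°an = −0.14 − (−0.40) = +0.26 V; n = 2.
For the overall reaction Pb2+(aq) + Cd(s) → Pb(s) + Cd2+(aq), Q = [Cd2+(aq)] / [Pb2+(aq)] = 836, giving log Q = 2.922.
E = E° − (0.0591/n)·log Q = +0.26 − (0.0591/2)(2.922) = +0.17 V.

+0.17 V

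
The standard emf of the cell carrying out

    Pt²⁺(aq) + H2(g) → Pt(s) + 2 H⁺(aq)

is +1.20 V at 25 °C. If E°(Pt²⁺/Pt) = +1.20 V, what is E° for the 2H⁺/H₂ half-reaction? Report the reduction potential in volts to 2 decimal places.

+0.00 V

In the reaction as written the Pt²⁺/Pt couple is reduced (cathode) and 2H⁺/H₂ is oxidized (anode), so E°cell = E°(Pt²⁺/Pt) − E°(2H⁺/H₂).
E°(2H⁺/H₂) = E°(cathode) − E°cell = +1.20 − (+1.20) = +0.00 V.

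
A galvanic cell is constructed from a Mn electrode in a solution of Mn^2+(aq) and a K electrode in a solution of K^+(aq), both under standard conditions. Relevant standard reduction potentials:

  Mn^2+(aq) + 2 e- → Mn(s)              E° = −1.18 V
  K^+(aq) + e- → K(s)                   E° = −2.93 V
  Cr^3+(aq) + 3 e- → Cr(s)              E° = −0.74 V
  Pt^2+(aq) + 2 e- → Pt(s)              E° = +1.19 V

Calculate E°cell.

Of the two couples in this cell, the one with the more positive reduction potential is reduced at the cathode: here that is Mn²⁺/Mn (−1.18 V); K⁺/K (−2.93 V) is the anode.
E°cell = E°(cathode) − E°(anode) = −1.18 − (−2.93) = +1.75 V.

+1.75 V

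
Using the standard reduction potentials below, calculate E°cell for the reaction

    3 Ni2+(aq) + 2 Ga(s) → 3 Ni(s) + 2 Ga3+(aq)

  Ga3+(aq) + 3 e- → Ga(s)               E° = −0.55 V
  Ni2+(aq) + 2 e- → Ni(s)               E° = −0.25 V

+0.30 V

Ni2+(aq) gains electrons, so the Ni²⁺/Ni couple is the cathode; the Ga³⁺/Ga couple is the anode.
E°cell = E°(cathode) − E°(anode) = −0.25 − (−0.55) = +0.30 V.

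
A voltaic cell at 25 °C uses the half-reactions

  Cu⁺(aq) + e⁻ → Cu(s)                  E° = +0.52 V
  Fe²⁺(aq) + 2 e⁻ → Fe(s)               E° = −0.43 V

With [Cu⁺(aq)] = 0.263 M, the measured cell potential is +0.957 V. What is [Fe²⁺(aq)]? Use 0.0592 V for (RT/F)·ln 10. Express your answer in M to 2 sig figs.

The Cu⁺/Cu couple has the larger reduction potential, so it is the cathode: E°cell = +0.52 − (−0.43) = +0.95 V and n = 2.
Since E = E° − (0.0592/n)·log Q, log Q = n(E° − E)/0.0592 = −0.236.
The balanced reaction is 2 Cu⁺(aq) + Fe(s) → 2 Cu(s) + Fe²⁺(aq), so Q = [Fe²⁺(aq)] / [Cu⁺(aq)]^2.
Isolating [Fe²⁺(aq)] in Q = 10^{−0.236} yields log [Fe²⁺(aq)] = −1.396, i.e. 0.040 M.

0.040 M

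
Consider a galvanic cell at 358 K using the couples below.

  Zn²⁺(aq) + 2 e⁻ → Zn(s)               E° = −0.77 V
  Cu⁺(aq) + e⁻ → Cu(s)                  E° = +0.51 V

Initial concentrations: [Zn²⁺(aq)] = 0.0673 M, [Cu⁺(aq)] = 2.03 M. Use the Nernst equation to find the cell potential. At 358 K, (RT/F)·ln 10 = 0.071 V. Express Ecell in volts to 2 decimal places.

The Cu⁺/Cu couple has the more positive E°, so it is the cathode; Zn²⁺/Zn is the anode.
The standard potential is +0.51 − (−0.77) = +1.28 V and the balanced reaction transfers n = 2 electrons.
For the overall reaction 2 Cu⁺(aq) + Zn(s) → 2 Cu(s) + Zn²⁺(aq), Q = [Zn²⁺(aq)] / [Cu⁺(aq)]^2 = 0.0163, giving log Q = −1.787.
Applying E = E° − (RT ln10/nF)·log Q gives +1.28 − (0.071/2)(−1.787) = +1.34 V.

+1.34 V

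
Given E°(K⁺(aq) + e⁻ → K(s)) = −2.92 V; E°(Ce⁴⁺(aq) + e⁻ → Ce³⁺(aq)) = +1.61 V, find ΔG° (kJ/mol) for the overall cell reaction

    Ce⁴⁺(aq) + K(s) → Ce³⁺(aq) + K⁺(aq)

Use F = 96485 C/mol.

−437 kJ/mol

In the reaction as written Ce⁴⁺(aq) is reduced, so the Ce⁴⁺/Ce³⁺ couple is the cathode and K⁺/K is the anode.
E°cell = +1.61 − (−2.92) = +4.53 V; balancing electrons gives n = 1.
ΔG° = −nFE°cell = −(1)(96485)(+4.53) J/mol = −437 kJ/mol.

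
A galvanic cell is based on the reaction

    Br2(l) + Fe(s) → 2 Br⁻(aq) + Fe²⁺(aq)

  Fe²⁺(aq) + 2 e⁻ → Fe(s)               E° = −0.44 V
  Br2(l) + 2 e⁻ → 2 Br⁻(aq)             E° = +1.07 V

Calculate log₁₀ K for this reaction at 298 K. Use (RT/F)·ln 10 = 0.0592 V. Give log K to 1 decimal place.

The Br₂/Br⁻ couple is reduced (cathode); E°cell = +1.07 − (−0.44) = +1.51 V with n = 2.
At equilibrium E = 0, so log K = nE°cell / 0.0592 = (2)(+1.51) / 0.0592 = 51.0.

log K = 51.0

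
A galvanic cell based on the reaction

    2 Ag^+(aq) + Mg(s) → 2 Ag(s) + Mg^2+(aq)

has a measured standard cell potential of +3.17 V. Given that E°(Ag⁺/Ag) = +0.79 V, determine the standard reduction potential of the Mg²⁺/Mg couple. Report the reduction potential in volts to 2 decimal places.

In the reaction as written the Ag⁺/Ag couple is reduced (cathode) and Mg²⁺/Mg is oxidized (anode), so E°cell = E°(Ag⁺/Ag) − E°(Mg²⁺/Mg).
E°(Mg²⁺/Mg) = E°(cathode) − E°cell = +0.79 − (+3.17) = −2.38 V.

−2.38 V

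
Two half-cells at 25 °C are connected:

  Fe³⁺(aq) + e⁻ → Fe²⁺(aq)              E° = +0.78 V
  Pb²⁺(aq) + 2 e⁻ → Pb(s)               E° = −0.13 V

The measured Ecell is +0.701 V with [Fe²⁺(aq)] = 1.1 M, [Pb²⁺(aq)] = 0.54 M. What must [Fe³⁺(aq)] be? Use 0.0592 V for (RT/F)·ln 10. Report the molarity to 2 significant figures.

With Fe³⁺/Fe²⁺ at the cathode and Pb²⁺/Pb at the anode, E°cell = +0.78 − (−0.13) = +0.91 V (n = 2).
From the Nernst equation, log Q = n(E° − E)/0.0592 = 2·(+0.91 − (+0.701))/0.0592 = 7.061.
The balanced reaction is 2 Fe³⁺(aq) + Pb(s) → 2 Fe²⁺(aq) + Pb²⁺(aq), so Q = ([Fe²⁺(aq)]^2·[Pb²⁺(aq)]) / [Fe³⁺(aq)]^2.
Solving for the unknown gives log [Fe³⁺(aq)] = −3.623, so [Fe³⁺(aq)] ≈ 0.00024 M.

0.00024 M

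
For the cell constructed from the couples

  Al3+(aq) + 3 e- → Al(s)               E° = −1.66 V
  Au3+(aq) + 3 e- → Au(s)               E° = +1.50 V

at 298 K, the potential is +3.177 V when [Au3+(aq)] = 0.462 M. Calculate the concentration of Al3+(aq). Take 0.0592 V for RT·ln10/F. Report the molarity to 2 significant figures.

With Au³⁺/Au at the cathode and Al³⁺/Al at the anode, E°cell = +1.50 − (−1.66) = +3.16 V (n = 3).
Since E = E° − (0.0592/n)·log Q, log Q = n(E° − E)/0.0592 = −0.861.
The balanced reaction is Au3+(aq) + Al(s) → Au(s) + Al3+(aq), so Q = [Al3+(aq)] / [Au3+(aq)].
Substituting the known concentrations and solving, log [Al3+(aq)] = −1.196 and [Al3+(aq)] = 0.064 M.

0.064 M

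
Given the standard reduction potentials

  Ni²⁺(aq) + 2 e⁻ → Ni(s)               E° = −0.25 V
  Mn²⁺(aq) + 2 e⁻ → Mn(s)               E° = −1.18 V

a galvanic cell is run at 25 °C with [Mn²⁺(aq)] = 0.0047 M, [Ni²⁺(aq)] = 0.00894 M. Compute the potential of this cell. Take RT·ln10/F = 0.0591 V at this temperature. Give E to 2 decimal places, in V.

+0.94 V

Since E°(Ni²⁺/Ni) > E°(Mn²⁺/Mn), Ni²⁺/Ni serves as the cathode.
E°cell = E°cat − E°an = −0.25 − (−1.18) = +0.93 V; n = 2.
The balanced reaction is Ni²⁺(aq) + Mn(s) → Ni(s) + Mn²⁺(aq), so Q = [Mn²⁺(aq)] / [Ni²⁺(aq)] = 0.526 and log Q = −0.279.
E = E° − (0.0591/n)·log Q = +0.93 − (0.0591/2)(−0.279) = +0.94 V.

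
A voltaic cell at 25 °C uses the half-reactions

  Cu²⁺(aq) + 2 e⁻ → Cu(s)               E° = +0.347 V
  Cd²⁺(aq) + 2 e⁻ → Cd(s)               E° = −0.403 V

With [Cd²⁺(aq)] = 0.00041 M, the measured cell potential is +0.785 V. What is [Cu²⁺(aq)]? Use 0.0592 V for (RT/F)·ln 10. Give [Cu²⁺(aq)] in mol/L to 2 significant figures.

The Cu²⁺/Cu couple has the larger reduction potential, so it is the cathode: E°cell = +0.347 − (−0.403) = +0.750 V and n = 2.
From the Nernst equation, log Q = n(E° − E)/0.0592 = 2·(+0.750 − (+0.785))/0.0592 = −1.182.
The balanced reaction is Cu²⁺(aq) + Cd(s) → Cu(s) + Cd²⁺(aq), so Q = [Cd²⁺(aq)] / [Cu²⁺(aq)].
Substituting the known concentrations and solving, log [Cu²⁺(aq)] = −2.205 and [Cu²⁺(aq)] = 0.0062 M.

0.0062 M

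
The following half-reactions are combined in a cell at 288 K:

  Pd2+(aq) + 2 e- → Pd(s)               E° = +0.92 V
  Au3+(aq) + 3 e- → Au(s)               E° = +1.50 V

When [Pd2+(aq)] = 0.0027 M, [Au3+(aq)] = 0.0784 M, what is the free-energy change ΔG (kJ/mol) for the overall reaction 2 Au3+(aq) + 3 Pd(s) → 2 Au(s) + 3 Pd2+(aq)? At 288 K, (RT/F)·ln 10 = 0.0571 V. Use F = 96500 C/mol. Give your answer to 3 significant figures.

With Au³⁺/Au reduced at the cathode, E°cell = +1.50 − (+0.92) = +0.58 V and n = 6.
Here Q = [Pd2+(aq)]^3 / [Au3+(aq)]^2 = 3.2×10^−6 (log Q = −5.495), giving E = +0.58 − (0.0571/6)·(−5.495) = +0.6323 V.
Then ΔG = −nFE = −6 × 96500 × +0.6323 J/mol = −366 kJ/mol.

−366 kJ/mol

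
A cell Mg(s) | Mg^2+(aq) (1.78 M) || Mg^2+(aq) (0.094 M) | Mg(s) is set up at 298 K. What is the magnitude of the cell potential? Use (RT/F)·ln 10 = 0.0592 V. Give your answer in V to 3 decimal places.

For a concentration cell E°cell = 0, since both electrodes use the same couple.
The compartment with the higher Mg^2+(aq) concentration (1.78 M) acts as the cathode; ions are reduced there and produced at the dilute (0.094 M) anode.
With n = 2, Ecell = −(0.0592/2)·log([dilute]/[conc]) = −(0.0592/2)·log(0.094/1.78) = +0.038 V.

0.038 V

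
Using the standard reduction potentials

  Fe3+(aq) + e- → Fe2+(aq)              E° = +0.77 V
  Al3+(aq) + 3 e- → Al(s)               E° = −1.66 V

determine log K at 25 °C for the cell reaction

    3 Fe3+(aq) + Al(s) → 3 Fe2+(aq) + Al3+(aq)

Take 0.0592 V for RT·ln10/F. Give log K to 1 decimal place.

The Fe³⁺/Fe²⁺ couple is reduced (cathode); E°cell = +0.77 − (−1.66) = +2.43 V with n = 3.
At equilibrium E = 0, so log K = nE°cell / 0.0592 = (3)(+2.43) / 0.0592 = 123.1.

log K = 123.1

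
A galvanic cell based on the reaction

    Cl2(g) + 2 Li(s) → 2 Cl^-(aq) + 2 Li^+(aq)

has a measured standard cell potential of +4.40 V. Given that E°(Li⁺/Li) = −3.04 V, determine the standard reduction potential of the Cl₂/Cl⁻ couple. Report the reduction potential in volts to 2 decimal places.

In the reaction as written the Cl₂/Cl⁻ couple is reduced (cathode) and Li⁺/Li is oxidized (anode), so E°cell = E°(Cl₂/Cl⁻) − E°(Li⁺/Li).
E°(Cl₂/Cl⁻) = E°cell + E°(anode) = +4.40 + (−3.04) = +1.36 V.

+1.36 V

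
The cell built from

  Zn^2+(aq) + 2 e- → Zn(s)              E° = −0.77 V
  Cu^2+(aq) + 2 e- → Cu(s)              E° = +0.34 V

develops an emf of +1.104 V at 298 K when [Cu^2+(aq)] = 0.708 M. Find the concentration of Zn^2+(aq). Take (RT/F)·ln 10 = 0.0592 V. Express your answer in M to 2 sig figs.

1.1 M

The Cu²⁺/Cu couple has the larger reduction potential, so it is the cathode: E°cell = +0.34 − (−0.77) = +1.11 V and n = 2.
From the Nernst equation, log Q = n(E° − E)/0.0592 = 2·(+1.11 − (+1.104))/0.0592 = 0.203.
The balanced reaction is Cu^2+(aq) + Zn(s) → Cu(s) + Zn^2+(aq), so Q = [Zn^2+(aq)] / [Cu^2+(aq)].
Isolating [Zn^2+(aq)] in Q = 10^{0.203} yields log [Zn^2+(aq)] = 0.053, i.e. 1.1 M.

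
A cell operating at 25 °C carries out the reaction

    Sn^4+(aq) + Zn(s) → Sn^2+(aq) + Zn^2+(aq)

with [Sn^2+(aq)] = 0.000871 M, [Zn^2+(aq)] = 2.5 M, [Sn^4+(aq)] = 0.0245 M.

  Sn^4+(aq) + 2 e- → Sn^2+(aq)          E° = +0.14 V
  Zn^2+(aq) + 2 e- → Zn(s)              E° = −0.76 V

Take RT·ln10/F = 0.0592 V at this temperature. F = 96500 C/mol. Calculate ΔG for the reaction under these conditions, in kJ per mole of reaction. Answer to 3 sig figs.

−180 kJ/mol

The standard cell potential is +0.14 − (−0.76) = +0.90 V, with n = 2 electrons in the balanced equation.
Here Q = ([Sn^2+(aq)]·[Zn^2+(aq)]) / [Sn^4+(aq)] = 0.0889 (log Q = −1.051), giving E = +0.90 − (0.0592/2)·(−1.051) = +0.9311 V.
Finally ΔG = −nFE = −(2)(96500 C/mol)(+0.9311 V) = −180 kJ/mol.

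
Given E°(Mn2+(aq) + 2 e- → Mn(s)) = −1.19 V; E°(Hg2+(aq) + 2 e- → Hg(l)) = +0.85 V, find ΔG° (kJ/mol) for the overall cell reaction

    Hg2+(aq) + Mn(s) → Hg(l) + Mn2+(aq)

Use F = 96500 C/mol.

In the reaction as written Hg2+(aq) is reduced, so the Hg²⁺/Hg couple is the cathode and Mn²⁺/Mn is the anode.
E°cell = +0.85 − (−1.19) = +2.04 V; balancing electrons gives n = 2.
ΔG° = −nFE°cell = −(2)(96500)(+2.04) J/mol = −394 kJ/mol.

−394 kJ/mol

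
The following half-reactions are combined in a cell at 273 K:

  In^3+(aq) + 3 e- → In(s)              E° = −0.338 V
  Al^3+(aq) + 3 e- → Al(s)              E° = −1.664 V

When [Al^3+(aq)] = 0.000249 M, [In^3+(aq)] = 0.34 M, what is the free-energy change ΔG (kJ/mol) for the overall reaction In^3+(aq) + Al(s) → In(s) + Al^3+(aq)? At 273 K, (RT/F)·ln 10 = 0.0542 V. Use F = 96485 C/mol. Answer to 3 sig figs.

−400 kJ/mol

With In³⁺/In reduced at the cathode, E°cell = −0.338 − (−1.664) = +1.326 V and n = 3.
Q = [Al^3+(aq)] / [In^3+(aq)] = 0.000732, so log Q = −3.135 and E = +1.326 − (0.0542/3)(−3.135) = +1.3826 V.
ΔG = −nFE = −(3)(96485)(+1.3826) J/mol = −400 kJ/mol.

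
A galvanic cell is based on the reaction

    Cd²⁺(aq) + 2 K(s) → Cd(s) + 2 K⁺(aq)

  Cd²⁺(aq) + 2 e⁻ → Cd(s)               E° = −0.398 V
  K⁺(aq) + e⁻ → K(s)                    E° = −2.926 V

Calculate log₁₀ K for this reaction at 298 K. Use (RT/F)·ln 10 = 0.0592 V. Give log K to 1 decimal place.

The Cd²⁺/Cd couple is reduced (cathode); E°cell = −0.398 − (−2.926) = +2.528 V with n = 2.
At equilibrium E = 0, so log K = nE°cell / 0.0592 = (2)(+2.528) / 0.0592 = 85.4.

log K = 85.4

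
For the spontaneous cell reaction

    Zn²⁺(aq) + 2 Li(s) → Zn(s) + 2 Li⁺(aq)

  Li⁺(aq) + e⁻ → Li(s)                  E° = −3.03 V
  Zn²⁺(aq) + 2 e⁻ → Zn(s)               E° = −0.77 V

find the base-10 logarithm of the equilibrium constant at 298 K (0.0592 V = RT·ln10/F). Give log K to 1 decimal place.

The Zn²⁺/Zn couple is reduced (cathode); E°cell = −0.77 − (−3.03) = +2.26 V with n = 2.
At equilibrium E = 0, so log K = nE°cell / 0.0592 = (2)(+2.26) / 0.0592 = 76.4.

log K = 76.4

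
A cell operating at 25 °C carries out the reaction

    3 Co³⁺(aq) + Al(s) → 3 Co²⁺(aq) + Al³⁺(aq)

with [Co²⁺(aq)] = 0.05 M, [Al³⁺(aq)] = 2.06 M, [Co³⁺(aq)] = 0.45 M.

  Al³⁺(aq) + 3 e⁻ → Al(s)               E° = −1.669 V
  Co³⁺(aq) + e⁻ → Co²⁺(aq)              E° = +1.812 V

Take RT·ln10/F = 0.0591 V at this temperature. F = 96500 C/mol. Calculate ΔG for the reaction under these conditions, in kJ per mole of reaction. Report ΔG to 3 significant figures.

The standard cell potential is +1.812 − (−1.669) = +3.481 V, with n = 3 electrons in the balanced equation.
Here Q = ([Co²⁺(aq)]^3·[Al³⁺(aq)]) / [Co³⁺(aq)]^3 = 0.00283 (log Q = −2.549), giving E = +3.481 − (0.0591/3)·(−2.549) = +3.5312 V.
Finally ΔG = −nFE = −(3)(96500 C/mol)(+3.5312 V) = −1020 kJ/mol.

−1020 kJ/mol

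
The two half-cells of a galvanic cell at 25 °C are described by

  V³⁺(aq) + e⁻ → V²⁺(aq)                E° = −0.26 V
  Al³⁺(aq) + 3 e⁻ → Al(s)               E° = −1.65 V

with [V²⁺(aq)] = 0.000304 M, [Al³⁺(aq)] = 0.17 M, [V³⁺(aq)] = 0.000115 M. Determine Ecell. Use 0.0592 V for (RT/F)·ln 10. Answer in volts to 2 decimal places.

V³⁺/V²⁺ is reduced (cathode, E° = −0.26 V) and Al³⁺/Al is oxidized (anode).
E°cell = −0.26 − (−1.65) = +1.39 V, with n = 3 electrons transferred.
Balancing gives 3 V³⁺(aq) + Al(s) → 3 V²⁺(aq) + Al³⁺(aq); hence Q = ([V²⁺(aq)]^3·[Al³⁺(aq)]) / [V³⁺(aq)]^3 = 3.14 (log Q = 0.497).
E = E° − (0.0592/n)·log Q = +1.39 − (0.0592/3)(0.497) = +1.38 V.

+1.38 V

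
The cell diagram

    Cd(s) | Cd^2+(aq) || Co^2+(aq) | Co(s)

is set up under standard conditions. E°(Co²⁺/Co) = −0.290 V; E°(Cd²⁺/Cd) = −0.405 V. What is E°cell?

By convention the left-hand electrode in cell notation is the anode (oxidation) and the right-hand electrode is the cathode (reduction).
E°cell = E°(right) − E°(left) = −0.290 − (−0.405) = +0.115 V.

+0.115 V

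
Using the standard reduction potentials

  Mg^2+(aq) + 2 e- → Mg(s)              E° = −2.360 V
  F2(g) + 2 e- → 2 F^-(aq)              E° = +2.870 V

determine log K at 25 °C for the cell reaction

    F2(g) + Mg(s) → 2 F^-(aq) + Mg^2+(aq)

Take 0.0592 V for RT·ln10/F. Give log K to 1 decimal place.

log K = 176.7

The F₂/F⁻ couple is reduced (cathode); E°cell = +2.870 − (−2.360) = +5.230 V with n = 2.
At equilibrium E = 0, so log K = nE°cell / 0.0592 = (2)(+5.230) / 0.0592 = 176.7.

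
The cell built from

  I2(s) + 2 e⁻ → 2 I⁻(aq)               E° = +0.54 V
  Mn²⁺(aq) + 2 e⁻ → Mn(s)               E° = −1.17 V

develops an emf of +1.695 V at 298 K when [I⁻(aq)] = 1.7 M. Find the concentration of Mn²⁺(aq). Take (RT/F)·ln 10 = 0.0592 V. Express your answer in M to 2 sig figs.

I₂/I⁻ is the cathode (higher E°); E°cell = +0.54 − (−1.17) = +1.71 V with n = 2.
Rearranging E = E° − (0.0592/n)·log Q gives log Q = 2(+1.71 − (+1.695))/0.0592 = 0.507.
Balancing electrons gives I2(s) + Mn(s) → 2 I⁻(aq) + Mn²⁺(aq); thus Q = [I⁻(aq)]^2·[Mn²⁺(aq)].
Isolating [Mn²⁺(aq)] in Q = 10^{0.507} yields log [Mn²⁺(aq)] = 0.046, i.e. 1.1 M.

1.1 M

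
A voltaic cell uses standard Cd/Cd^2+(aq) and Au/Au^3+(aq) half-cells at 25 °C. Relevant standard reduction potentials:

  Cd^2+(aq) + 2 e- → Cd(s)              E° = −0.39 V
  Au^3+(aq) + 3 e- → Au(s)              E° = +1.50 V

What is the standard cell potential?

+1.89 V

Of the two couples in this cell, the one with the more positive reduction potential is reduced at the cathode: here that is Au³⁺/Au (+1.50 V); Cd²⁺/Cd (−0.39 V) is the anode.
E°cell = E°(cathode) − E°(anode) = +1.50 − (−0.39) = +1.89 V.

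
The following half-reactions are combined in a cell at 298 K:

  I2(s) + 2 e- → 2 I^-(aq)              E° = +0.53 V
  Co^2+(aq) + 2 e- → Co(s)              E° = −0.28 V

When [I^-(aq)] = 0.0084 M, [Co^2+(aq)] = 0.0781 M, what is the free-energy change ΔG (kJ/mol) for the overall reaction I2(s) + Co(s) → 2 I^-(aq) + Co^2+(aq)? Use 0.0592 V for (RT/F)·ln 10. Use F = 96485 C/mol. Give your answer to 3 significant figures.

The standard cell potential is +0.53 − (−0.28) = +0.81 V, with n = 2 electrons in the balanced equation.
The reaction quotient is [I^-(aq)]^2·[Co^2+(aq)] = 5.51×10^−6; by Nernst, E = +0.81 − (0.0592/2)(−5.259) = +0.9657 V.
Then ΔG = −nFE = −2 × 96485 × +0.9657 J/mol = −186 kJ/mol.

−186 kJ/mol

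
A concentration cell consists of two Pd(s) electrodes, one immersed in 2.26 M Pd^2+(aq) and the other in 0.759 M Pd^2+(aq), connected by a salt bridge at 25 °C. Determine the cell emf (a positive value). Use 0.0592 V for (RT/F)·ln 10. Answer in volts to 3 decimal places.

For a concentration cell E°cell = 0, since both electrodes use the same couple.
The compartment with the higher Pd^2+(aq) concentration (2.26 M) acts as the cathode; ions are reduced there and produced at the dilute (0.759 M) anode.
With n = 2, Ecell = −(0.0592/2)·log([dilute]/[conc]) = −(0.0592/2)·log(0.759/2.26) = +0.014 V.

0.014 V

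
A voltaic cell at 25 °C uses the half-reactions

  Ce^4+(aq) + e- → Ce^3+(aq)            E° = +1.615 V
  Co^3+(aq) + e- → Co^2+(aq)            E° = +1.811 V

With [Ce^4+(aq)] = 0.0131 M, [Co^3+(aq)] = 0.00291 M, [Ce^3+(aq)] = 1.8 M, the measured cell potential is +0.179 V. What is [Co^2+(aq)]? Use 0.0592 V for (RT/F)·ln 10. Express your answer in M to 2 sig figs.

0.77 M

With Co³⁺/Co²⁺ at the cathode and Ce⁴⁺/Ce³⁺ at the anode, E°cell = +1.811 − (+1.615) = +0.196 V (n = 1).
Since E = E° − (0.0592/n)·log Q, log Q = n(E° − E)/0.0592 = 0.287.
Balancing electrons gives Co^3+(aq) + Ce^3+(aq) → Co^2+(aq) + Ce^4+(aq); thus Q = ([Co^2+(aq)]·[Ce^4+(aq)]) / ([Co^3+(aq)]·[Ce^3+(aq)]).
Substituting the known concentrations and solving, log [Co^2+(aq)] = −0.111 and [Co^2+(aq)] = 0.77 M.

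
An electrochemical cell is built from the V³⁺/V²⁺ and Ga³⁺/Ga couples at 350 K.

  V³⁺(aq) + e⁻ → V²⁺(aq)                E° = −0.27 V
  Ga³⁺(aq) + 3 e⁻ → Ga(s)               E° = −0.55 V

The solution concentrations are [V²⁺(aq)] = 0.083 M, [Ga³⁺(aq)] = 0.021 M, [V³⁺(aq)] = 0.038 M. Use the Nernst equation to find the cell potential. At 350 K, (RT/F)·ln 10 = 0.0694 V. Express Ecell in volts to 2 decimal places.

V³⁺/V²⁺ is reduced (cathode, E° = −0.27 V) and Ga³⁺/Ga is oxidized (anode).
E°cell = E°cat − E°an = −0.27 − (−0.55) = +0.28 V; n = 3.
For the overall reaction 3 V³⁺(aq) + Ga(s) → 3 V²⁺(aq) + Ga³⁺(aq), Q = ([V²⁺(aq)]^3·[Ga³⁺(aq)]) / [V³⁺(aq)]^3 = 0.219, giving log Q = −0.660.
Applying E = E° − (RT ln10/nF)·log Q gives +0.28 − (0.0694/3)(−0.660) = +0.30 V.

+0.30 V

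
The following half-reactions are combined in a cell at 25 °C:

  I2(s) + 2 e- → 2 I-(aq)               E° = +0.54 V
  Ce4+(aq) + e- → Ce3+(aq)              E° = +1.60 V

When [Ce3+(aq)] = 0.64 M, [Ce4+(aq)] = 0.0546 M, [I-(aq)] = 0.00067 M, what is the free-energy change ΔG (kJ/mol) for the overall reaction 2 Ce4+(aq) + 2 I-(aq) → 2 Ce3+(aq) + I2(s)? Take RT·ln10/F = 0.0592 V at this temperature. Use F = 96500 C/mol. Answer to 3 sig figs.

−156 kJ/mol

E°cell = +1.60 − (+0.54) = +1.06 V; the balanced reaction transfers n = 2 electrons.
Q = [Ce3+(aq)]^2 / ([Ce4+(aq)]^2·[I-(aq)]^2) = 3.06×10^8, so log Q = 8.486 and E = +1.06 − (0.0592/2)(8.486) = +0.8088 V.
Then ΔG = −nFE = −2 × 96500 × +0.8088 J/mol = −156 kJ/mol.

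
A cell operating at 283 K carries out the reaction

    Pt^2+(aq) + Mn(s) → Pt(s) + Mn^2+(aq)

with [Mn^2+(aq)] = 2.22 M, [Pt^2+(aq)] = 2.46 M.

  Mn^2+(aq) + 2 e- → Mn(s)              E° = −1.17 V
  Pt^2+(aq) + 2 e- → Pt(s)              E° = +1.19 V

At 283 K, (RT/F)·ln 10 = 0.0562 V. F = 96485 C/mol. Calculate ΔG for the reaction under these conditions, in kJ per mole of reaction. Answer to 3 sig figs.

−456 kJ/mol

The standard cell potential is +1.19 − (−1.17) = +2.36 V, with n = 2 electrons in the balanced equation.
Q = [Mn^2+(aq)] / [Pt^2+(aq)] = 0.902, so log Q = −0.045 and E = +2.36 − (0.0562/2)(−0.045) = +2.3613 V.
Finally ΔG = −nFE = −(2)(96485 C/mol)(+2.3613 V) = −456 kJ/mol.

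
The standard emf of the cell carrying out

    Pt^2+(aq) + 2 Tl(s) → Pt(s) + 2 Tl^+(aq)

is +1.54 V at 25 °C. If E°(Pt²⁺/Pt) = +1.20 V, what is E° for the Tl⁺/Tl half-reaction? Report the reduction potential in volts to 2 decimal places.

In the reaction as written the Pt²⁺/Pt couple is reduced (cathode) and Tl⁺/Tl is oxidized (anode), so E°cell = E°(Pt²⁺/Pt) − E°(Tl⁺/Tl).
E°(Tl⁺/Tl) = E°(cathode) − E°cell = +1.20 − (+1.54) = −0.34 V.

−0.34 V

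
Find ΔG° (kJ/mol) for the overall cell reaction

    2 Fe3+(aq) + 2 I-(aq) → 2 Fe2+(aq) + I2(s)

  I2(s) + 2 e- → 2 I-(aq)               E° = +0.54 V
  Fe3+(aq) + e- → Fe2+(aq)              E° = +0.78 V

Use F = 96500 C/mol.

−46.3 kJ/mol

In the reaction as written Fe3+(aq) is reduced, so the Fe³⁺/Fe²⁺ couple is the cathode and I₂/I⁻ is the anode.
E°cell = +0.78 − (+0.54) = +0.24 V; balancing electrons gives n = 2.
ΔG° = −nFE°cell = −(2)(96500)(+0.24) J/mol = −46.3 kJ/mol.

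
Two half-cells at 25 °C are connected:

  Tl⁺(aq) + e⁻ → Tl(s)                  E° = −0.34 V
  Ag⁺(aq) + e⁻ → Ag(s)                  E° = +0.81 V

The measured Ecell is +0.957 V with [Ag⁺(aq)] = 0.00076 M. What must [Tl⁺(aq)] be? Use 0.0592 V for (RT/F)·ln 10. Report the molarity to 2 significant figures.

1.4 M

The Ag⁺/Ag couple has the larger reduction potential, so it is the cathode: E°cell = +0.81 − (−0.34) = +1.15 V and n = 1.
Since E = E° − (0.0592/n)·log Q, log Q = n(E° − E)/0.0592 = 3.260.
The balanced reaction is Ag⁺(aq) + Tl(s) → Ag(s) + Tl⁺(aq), so Q = [Tl⁺(aq)] / [Ag⁺(aq)].
Isolating [Tl⁺(aq)] in Q = 10^{3.260} yields log [Tl⁺(aq)] = 0.141, i.e. 1.4 M.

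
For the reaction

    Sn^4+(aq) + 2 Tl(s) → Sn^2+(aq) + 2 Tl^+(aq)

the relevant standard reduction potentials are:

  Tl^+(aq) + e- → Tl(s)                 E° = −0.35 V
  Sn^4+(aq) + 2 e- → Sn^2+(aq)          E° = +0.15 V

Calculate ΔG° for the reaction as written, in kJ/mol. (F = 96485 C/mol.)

In the reaction as written Sn^4+(aq) is reduced, so the Sn⁴⁺/Sn²⁺ couple is the cathode and Tl⁺/Tl is the anode.
E°cell = +0.15 − (−0.35) = +0.50 V; balancing electrons gives n = 2.
ΔG° = −nFE°cell = −(2)(96485)(+0.50) J/mol = −96.5 kJ/mol.

−96.5 kJ/mol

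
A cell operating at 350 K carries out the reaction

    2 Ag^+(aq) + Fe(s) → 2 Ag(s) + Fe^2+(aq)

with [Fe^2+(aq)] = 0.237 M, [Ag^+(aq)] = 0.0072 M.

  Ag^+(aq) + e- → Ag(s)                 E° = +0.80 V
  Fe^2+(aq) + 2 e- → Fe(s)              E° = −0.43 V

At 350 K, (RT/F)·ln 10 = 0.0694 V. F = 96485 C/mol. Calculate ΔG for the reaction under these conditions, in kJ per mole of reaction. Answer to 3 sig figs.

−213 kJ/mol

The standard cell potential is +0.80 − (−0.43) = +1.23 V, with n = 2 electrons in the balanced equation.
Here Q = [Fe^2+(aq)] / [Ag^+(aq)]^2 = 4.57×10^3 (log Q = 3.660), giving E = +1.23 − (0.0694/2)·(3.660) = +1.1030 V.
ΔG = −nFE = −(2)(96485)(+1.1030) J/mol = −213 kJ/mol.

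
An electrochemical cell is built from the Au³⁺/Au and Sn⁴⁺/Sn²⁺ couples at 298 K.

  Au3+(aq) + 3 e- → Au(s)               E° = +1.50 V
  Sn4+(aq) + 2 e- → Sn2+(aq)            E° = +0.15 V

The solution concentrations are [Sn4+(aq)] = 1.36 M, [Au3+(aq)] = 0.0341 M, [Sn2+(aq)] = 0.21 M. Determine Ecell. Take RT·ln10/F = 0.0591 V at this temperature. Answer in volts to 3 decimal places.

+1.297 V

The Au³⁺/Au couple has the more positive E°, so it is the cathode; Sn⁴⁺/Sn²⁺ is the anode.
E°cell = +1.50 − (+0.15) = +1.35 V, with n = 6 electrons transferred.
Balancing gives 2 Au3+(aq) + 3 Sn2+(aq) → 2 Au(s) + 3 Sn4+(aq); hence Q = [Sn4+(aq)]^3 / ([Au3+(aq)]^2·[Sn2+(aq)]^3) = 2.34×10^5 (log Q = 5.368).
E = E° − (0.0591/n)·log Q = +1.35 − (0.0591/6)(5.368) = +1.297 V.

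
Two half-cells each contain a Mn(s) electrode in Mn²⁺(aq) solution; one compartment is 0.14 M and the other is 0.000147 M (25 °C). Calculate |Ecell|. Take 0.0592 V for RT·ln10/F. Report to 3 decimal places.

0.088 V

For a concentration cell E°cell = 0, since both electrodes use the same couple.
The compartment with the higher Mn²⁺(aq) concentration (0.14 M) acts as the cathode; ions are reduced there and produced at the dilute (0.000147 M) anode.
With n = 2, Ecell = −(0.0592/2)·log([dilute]/[conc]) = −(0.0592/2)·log(0.000147/0.14) = +0.088 V.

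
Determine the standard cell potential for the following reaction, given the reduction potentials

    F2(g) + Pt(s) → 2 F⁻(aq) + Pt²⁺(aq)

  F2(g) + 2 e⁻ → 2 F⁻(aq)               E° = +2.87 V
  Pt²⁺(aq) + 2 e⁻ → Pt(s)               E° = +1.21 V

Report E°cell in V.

+1.66 V

In the reaction as written, F2(g) is reduced (cathode) and Pt²⁺(aq) is produced by oxidation at the anode.
E°cell = E°(cathode) − E°(anode) = +2.87 − (+1.21) = +1.66 V.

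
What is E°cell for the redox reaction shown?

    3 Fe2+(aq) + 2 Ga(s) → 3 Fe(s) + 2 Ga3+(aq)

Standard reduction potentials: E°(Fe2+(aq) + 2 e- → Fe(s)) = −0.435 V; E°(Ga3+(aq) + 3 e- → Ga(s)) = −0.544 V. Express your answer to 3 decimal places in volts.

+0.109 V

In the reaction as written, Fe2+(aq) is reduced (cathode) and Ga3+(aq) is produced by oxidation at the anode.
E°cell = E°(cathode) − E°(anode) = −0.435 − (−0.544) = +0.109 V.
The positive value indicates the reaction is spontaneous as written.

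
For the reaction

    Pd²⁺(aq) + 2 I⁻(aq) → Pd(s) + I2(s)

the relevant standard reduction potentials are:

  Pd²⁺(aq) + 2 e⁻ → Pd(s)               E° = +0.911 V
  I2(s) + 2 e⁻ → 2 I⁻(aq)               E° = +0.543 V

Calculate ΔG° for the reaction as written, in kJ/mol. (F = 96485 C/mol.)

In the reaction as written Pd²⁺(aq) is reduced, so the Pd²⁺/Pd couple is the cathode and I₂/I⁻ is the anode.
E°cell = +0.911 − (+0.543) = +0.368 V; balancing electrons gives n = 2.
ΔG° = −nFE°cell = −(2)(96485)(+0.368) J/mol = −71.0 kJ/mol.

−71.0 kJ/mol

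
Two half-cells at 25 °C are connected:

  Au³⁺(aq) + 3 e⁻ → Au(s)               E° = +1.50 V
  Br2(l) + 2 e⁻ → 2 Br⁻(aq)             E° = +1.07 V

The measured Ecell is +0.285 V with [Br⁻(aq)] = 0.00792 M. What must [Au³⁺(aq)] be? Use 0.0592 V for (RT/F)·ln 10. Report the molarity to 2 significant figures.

0.090 M

Au³⁺/Au is the cathode (higher E°); E°cell = +1.50 − (+1.07) = +0.43 V with n = 6.
From the Nernst equation, log Q = n(E° − E)/0.0592 = 6·(+0.43 − (+0.285))/0.0592 = 14.696.
Balancing electrons gives 2 Au³⁺(aq) + 6 Br⁻(aq) → 2 Au(s) + 3 Br2(l); thus Q = 1 / ([Au³⁺(aq)]^2·[Br⁻(aq)]^6).
Solving for the unknown gives log [Au³⁺(aq)] = −1.044, so [Au³⁺(aq)] ≈ 0.090 M.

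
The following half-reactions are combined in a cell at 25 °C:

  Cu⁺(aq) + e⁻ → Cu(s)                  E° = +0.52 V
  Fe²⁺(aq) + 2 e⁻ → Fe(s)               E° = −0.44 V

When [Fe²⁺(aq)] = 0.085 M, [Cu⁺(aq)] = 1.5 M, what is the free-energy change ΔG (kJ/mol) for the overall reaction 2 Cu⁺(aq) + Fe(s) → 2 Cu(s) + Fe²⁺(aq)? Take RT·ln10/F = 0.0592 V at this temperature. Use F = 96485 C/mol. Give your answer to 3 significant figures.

−193 kJ/mol

E°cell = +0.52 − (−0.44) = +0.96 V; the balanced reaction transfers n = 2 electrons.
Q = [Fe²⁺(aq)] / [Cu⁺(aq)]^2 = 0.0378, so log Q = −1.423 and E = +0.96 − (0.0592/2)(−1.423) = +1.0021 V.
ΔG = −nFE = −(2)(96485)(+1.0021) J/mol = −193 kJ/mol.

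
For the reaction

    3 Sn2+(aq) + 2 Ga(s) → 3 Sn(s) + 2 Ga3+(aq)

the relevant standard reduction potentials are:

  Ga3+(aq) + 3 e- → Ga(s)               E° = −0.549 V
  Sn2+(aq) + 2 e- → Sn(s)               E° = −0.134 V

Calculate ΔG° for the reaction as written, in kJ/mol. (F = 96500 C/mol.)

−240 kJ/mol

In the reaction as written Sn2+(aq) is reduced, so the Sn²⁺/Sn couple is the cathode and Ga³⁺/Ga is the anode.
E°cell = −0.134 − (−0.549) = +0.415 V; balancing electrons gives n = 6.
ΔG° = −nFE°cell = −(6)(96500)(+0.415) J/mol = −240 kJ/mol.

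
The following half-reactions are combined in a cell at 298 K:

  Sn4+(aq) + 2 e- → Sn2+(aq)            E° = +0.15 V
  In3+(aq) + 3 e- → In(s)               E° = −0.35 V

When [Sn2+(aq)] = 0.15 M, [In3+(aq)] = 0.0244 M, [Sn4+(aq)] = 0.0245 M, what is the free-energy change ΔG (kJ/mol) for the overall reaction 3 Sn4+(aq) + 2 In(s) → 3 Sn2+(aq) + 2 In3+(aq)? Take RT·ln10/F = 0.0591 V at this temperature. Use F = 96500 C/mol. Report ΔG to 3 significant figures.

E°cell = +0.15 − (−0.35) = +0.50 V; the balanced reaction transfers n = 6 electrons.
The reaction quotient is ([Sn2+(aq)]^3·[In3+(aq)]^2) / [Sn4+(aq)]^3 = 0.137; by Nernst, E = +0.50 − (0.0591/6)(−0.864) = +0.5085 V.
Then ΔG = −nFE = −6 × 96500 × +0.5085 J/mol = −294 kJ/mol.

−294 kJ/mol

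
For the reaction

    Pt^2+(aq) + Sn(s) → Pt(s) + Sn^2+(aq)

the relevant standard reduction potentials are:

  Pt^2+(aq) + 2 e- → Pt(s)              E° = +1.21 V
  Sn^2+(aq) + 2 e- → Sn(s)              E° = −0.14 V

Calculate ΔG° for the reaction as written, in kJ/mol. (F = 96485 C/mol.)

In the reaction as written Pt^2+(aq) is reduced, so the Pt²⁺/Pt couple is the cathode and Sn²⁺/Sn is the anode.
E°cell = +1.21 − (−0.14) = +1.35 V; balancing electrons gives n = 2.
ΔG° = −nFE°cell = −(2)(96485)(+1.35) J/mol = −261 kJ/mol.

−261 kJ/mol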